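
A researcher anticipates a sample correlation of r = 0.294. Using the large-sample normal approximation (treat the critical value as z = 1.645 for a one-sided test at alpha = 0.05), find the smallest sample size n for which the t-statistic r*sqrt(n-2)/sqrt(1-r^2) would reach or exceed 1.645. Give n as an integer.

Need r·√(n−2)/√(1−r²) ≥ 1.645
√(n−2) ≥ 1.645·√(1−0.086436) / 0.294 = 1.645·0.955805 / 0.294 = 5.3480
n−2 ≥ 28.6011  ⇒  n ≥ 30.6011
Smallest integer n = 31

31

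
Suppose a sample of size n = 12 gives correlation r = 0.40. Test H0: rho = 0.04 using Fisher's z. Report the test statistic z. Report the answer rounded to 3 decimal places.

Fisher z: atanh(0.40) = 0.423649, atanh(0.04) = 0.040021
z = (z_r − z_0)·√(n−3) = (0.423649 − 0.040021)·√9 = 0.383628 · 3.000000 = 1.151

1.151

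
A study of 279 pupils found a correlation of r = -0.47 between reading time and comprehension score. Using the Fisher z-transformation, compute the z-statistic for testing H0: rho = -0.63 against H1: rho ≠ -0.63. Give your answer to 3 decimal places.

3.843

Fisher z: atanh(-0.47) = -0.510070, atanh(-0.63) = -0.741416
z = (z_r − z_0)·√(n−3) = (-0.510070 − (-0.741416))·√276 = 0.231346 · 16.613248 = 3.843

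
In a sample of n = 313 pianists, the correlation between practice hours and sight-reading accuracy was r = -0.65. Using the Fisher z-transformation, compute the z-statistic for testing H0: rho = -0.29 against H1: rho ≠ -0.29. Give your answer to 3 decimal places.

z_r = atanh(-0.65) = -0.775299,  z_0 = atanh(-0.29) = -0.298566
SE = 1/√(n−3) = 1/√310 = 0.056796
z = (z_r − z_0)/SE = (-0.775299 − (-0.298566)) / 0.056796 = -0.476733 / 0.056796 = -8.394

-8.394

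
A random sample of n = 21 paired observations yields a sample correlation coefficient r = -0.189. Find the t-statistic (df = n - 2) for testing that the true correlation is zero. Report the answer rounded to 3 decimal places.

t = r·√(n−2) / √(1−r²) with r = -0.189, n = 21
  = -0.189·√19 / √(1 − 0.035721)
  = -0.189·4.358899 / 0.981977
  = -0.823832 / 0.981977 = -0.839

-0.839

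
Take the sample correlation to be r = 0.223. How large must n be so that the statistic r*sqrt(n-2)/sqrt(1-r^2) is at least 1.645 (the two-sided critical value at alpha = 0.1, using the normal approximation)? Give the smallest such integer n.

r√(n−2)/√(1−r²) ≥ 1.645  ⇔  n−2 ≥ (1.645)²·(1−r²)/r²
(1−r²)/r² = (1−0.049729)/0.049729 = 19.1090
n ≥ 2 + 2.706025·19.1090 = 2 + 51.7094 = 53.7094
⌈53.7094⌉ = 54

54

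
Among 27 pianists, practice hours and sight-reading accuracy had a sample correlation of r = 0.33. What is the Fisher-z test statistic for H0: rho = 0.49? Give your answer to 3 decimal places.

-0.947

Fisher z: atanh(0.33) = 0.342828, atanh(0.49) = 0.536060
z = (z_r − z_0)·√(n−3) = (0.342828 − 0.536060)·√24 = -0.193232 · 4.898979 = -0.947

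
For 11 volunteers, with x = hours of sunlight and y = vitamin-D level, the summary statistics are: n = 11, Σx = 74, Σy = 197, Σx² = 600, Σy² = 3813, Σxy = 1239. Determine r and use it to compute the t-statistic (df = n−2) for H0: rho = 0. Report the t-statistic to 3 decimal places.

-1.758

S_xy = nΣxy − ΣxΣy = 11·1239 − 74·197 = 13629 − 14578 = -949
S_xx = nΣx² − (Σx)² = 11·600 − 74² = 6600 − 5476 = 1124
S_yy = nΣy² − (Σy)² = 11·3813 − 197² = 41943 − 38809 = 3134
r = S_xy / √(S_xx·S_yy) = -949 / √(1124·3134) = -949 / √3522616 = -949 / 1876.8633 = -0.5056
t = r·√(n−2)/√(1−r²) = -0.5056·√9 / √(1−0.255631) = -1.516800 / 0.862768 = -1.758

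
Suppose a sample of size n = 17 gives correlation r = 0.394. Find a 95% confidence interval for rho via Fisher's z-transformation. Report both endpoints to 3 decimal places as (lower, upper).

(-0.107, 0.735)

Fisher z: z_r = atanh(r) = ½·ln((1+0.394)/(1−0.394)) = 0.416526
SE(z) = 1/√(n−3) = 1/√14 = 0.267261
95% ⇒ z* = 1.960; margin = 1.960·0.267261 = 0.523832
CI on z-scale: (-0.107306, 0.940358)
Back-transform: tanh(-0.107306) = -0.106896, tanh(0.940358) = 0.735387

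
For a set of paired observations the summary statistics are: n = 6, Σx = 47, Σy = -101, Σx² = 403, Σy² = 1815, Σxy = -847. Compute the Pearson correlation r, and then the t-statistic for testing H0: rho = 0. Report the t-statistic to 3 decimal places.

Numerator: nΣxy − (Σx)(Σy) = 6·(-847) − (47)(-101) = -335
Denominator: √[(nΣx²−(Σx)²)(nΣy²−(Σy)²)]
  nΣx²−(Σx)² = 6·403 − 2209 = 209;  nΣy²−(Σy)² = 6·1815 − 10201 = 689
  √(209·689) = √144001 = 379.4746
r = -335 / 379.4746 = -0.8828
t = r·√(n−2)/√(1−r²) = -0.8828·√4 / √(1−0.779336) = -1.765600 / 0.469749 = -3.759

-3.759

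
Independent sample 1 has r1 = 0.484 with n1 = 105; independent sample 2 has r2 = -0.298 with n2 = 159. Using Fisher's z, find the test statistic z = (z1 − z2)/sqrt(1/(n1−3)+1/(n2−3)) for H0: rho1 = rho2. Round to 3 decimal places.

6.562

Fisher z-transforms: z1 = atanh(0.484) = 0.528195, z2 = atanh(-0.298) = -0.307323; difference d = 0.835518
Var(d) = 1/102 + 1/156 = 0.0098039 + 0.0064103 = 0.0162142
z = d/√Var(d) = 0.835518 / √0.0162142 = 0.835518 / 0.127335 = 6.562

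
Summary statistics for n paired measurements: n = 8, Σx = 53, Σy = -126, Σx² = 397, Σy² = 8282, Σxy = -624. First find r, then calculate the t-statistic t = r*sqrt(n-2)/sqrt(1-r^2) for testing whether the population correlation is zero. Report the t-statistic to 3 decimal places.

Numerator: nΣxy − (Σx)(Σy) = 8·(-624) − (53)(-126) = 1686
Denominator: √[(nΣx²−(Σx)²)(nΣy²−(Σy)²)]
  nΣx²−(Σx)² = 8·397 − 2809 = 367;  nΣy²−(Σy)² = 8·8282 − 15876 = 50380
  √(367·50380) = √18489460 = 4299.9372
r = 1686 / 4299.9372 = 0.3921
t = r·√(n−2)/√(1−r²) = 0.3921·√6 / √(1−0.153742) = 0.960445 / 0.919923 = 1.044

1.044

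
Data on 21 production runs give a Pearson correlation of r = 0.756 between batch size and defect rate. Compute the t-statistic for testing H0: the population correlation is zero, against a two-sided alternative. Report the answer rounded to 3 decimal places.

5.034

t = r·√(n−2) / √(1−r²) with r = 0.756, n = 21
  = 0.756·√19 / √(1 − 0.571536)
  = 0.756·4.358899 / 0.654572
  = 3.295328 / 0.654572 = 5.034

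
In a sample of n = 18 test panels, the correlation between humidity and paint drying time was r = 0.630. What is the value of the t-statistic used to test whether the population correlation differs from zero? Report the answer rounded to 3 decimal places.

t = r·√(n−2) / √(1−r²) with r = 0.630, n = 18
  = 0.630·√16 / √(1 − 0.396900)
  = 0.630·4.000000 / 0.776595
  = 2.520000 / 0.776595 = 3.245

3.245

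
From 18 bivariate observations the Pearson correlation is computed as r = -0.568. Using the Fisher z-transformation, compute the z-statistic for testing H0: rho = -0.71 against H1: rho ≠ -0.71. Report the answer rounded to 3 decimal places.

z_r = atanh(-0.568) = -0.644565,  z_0 = atanh(-0.71) = -0.887184
SE = 1/√(n−3) = 1/√15 = 0.258199
z = (z_r − z_0)/SE = (-0.644565 − (-0.887184)) / 0.258199 = 0.242619 / 0.258199 = 0.940

0.940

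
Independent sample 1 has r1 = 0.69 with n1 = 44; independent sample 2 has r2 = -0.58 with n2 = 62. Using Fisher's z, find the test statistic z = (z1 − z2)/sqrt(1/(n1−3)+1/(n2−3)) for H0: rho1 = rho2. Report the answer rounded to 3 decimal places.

7.429

Fisher z-transforms: z1 = atanh(0.69) = 0.847956, z2 = atanh(-0.58) = -0.662463; difference d = 1.510419
Var(d) = 1/41 + 1/59 = 0.0243902 + 0.0169492 = 0.0413394
z = d/√Var(d) = 1.510419 / √0.0413394 = 1.510419 / 0.203321 = 7.429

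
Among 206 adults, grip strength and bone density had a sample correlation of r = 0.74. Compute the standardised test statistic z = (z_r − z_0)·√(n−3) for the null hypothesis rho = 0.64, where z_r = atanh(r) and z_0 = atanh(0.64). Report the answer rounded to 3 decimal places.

z_r = atanh(0.74) = 0.950479,  z_0 = atanh(0.64) = 0.758174
SE = 1/√(n−3) = 1/√203 = 0.070186
z = (z_r − z_0)/SE = (0.950479 − 0.758174) / 0.070186 = 0.192305 / 0.070186 = 2.740

2.740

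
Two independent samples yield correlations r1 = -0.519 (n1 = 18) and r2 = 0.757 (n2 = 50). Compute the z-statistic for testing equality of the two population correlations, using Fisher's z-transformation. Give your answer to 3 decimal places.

-5.274

z1 = atanh(-0.519) = -0.574970,  z2 = atanh(0.757) = 0.989151
SE = √(1/(n1−3) + 1/(n2−3)) = √(1/15 + 1/47) = √(0.0666667 + 0.0212766) = √0.0879433 = 0.296552
z = (z1 − z2)/SE = (-0.574970 − 0.989151) / 0.296552 = -1.564121 / 0.296552 = -5.274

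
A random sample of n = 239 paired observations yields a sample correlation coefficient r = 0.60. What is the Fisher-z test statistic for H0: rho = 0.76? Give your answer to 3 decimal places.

-4.656

Fisher z: atanh(0.60) = 0.693147, atanh(0.76) = 0.996215
z = (z_r − z_0)·√(n−3) = (0.693147 − 0.996215)·√236 = -0.303068 · 15.362291 = -4.656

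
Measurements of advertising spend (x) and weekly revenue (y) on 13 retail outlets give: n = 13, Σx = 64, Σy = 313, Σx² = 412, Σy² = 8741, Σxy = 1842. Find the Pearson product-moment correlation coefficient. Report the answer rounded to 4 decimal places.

S_xy = nΣxy − ΣxΣy = 13·1842 − 64·313 = 23946 − 20032 = 3914
S_xx = nΣx² − (Σx)² = 13·412 − 64² = 5356 − 4096 = 1260
S_yy = nΣy² − (Σy)² = 13·8741 − 313² = 113633 − 97969 = 15664
r = S_xy / √(S_xx·S_yy) = 3914 / √(1260·15664) = 3914 / √19736640 = 3914 / 4442.5938 = 0.8810

0.8810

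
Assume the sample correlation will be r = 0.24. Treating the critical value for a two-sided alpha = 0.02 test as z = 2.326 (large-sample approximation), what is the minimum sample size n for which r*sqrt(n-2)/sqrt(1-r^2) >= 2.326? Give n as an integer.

91

r√(n−2)/√(1−r²) ≥ 2.326  ⇔  n−2 ≥ (2.326)²·(1−r²)/r²
(1−r²)/r² = (1−0.0576)/0.0576 = 16.3611
n ≥ 2 + 5.410276·16.3611 = 2 + 88.5181 = 90.5181
⌈90.5181⌉ = 91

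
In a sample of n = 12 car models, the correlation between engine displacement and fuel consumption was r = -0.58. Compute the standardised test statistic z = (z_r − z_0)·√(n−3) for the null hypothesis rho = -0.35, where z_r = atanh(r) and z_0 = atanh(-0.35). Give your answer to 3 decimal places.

-0.891

Fisher z: atanh(-0.58) = -0.662463, atanh(-0.35) = -0.365444
z = (z_r − z_0)·√(n−3) = (-0.662463 − (-0.365444))·√9 = -0.297019 · 3.000000 = -0.891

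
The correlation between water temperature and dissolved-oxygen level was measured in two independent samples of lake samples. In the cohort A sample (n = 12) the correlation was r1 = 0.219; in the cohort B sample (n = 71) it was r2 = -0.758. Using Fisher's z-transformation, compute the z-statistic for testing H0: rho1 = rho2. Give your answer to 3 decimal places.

z1 = atanh(0.219) = 0.222605,  z2 = atanh(-0.758) = -0.991497
SE = √(1/(n1−3) + 1/(n2−3)) = √(1/9 + 1/68) = √(0.1111111 + 0.0147059) = √0.1258170 = 0.354707
z = (z1 − z2)/SE = (0.222605 − (-0.991497)) / 0.354707 = 1.214102 / 0.354707 = 3.423

3.423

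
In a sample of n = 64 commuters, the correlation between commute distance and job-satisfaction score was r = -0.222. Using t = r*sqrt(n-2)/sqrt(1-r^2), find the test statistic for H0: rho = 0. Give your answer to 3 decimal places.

1 − r² = 1 − 0.049284 = 0.950716;  √(1−r²) = 0.975047
√(n−2) = √62 = 7.874008
t = r·√(n−2)/√(1−r²) = -0.222 · 7.874008 / 0.975047 = -1.793

-1.793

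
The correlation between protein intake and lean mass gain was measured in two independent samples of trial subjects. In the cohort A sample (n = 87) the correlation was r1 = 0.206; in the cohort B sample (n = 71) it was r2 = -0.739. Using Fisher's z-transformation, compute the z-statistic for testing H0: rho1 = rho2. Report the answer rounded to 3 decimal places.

z1 = atanh(0.206) = 0.208990,  z2 = atanh(-0.739) = -0.948273
SE = √(1/(n1−3) + 1/(n2−3)) = √(1/84 + 1/68) = √(0.0119048 + 0.0147059) = √0.0266107 = 0.163128
z = (z1 − z2)/SE = (0.208990 − (-0.948273)) / 0.163128 = 1.157263 / 0.163128 = 7.094

7.094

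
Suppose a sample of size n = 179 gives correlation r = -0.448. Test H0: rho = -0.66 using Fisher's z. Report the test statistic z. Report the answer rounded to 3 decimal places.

4.121

z_r = atanh(-0.448) = -0.482195,  z_0 = atanh(-0.66) = -0.792814
SE = 1/√(n−3) = 1/√176 = 0.075378
z = (z_r − z_0)/SE = (-0.482195 − (-0.792814)) / 0.075378 = 0.310619 / 0.075378 = 4.121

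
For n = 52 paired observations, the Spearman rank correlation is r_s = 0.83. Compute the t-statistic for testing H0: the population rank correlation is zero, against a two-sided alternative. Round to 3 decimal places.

1 − r_s² = 1 − 0.6889 = 0.3111;  √(1−r_s²) = 0.557763
√(n−2) = √50 = 7.071068
t = r_s·√(n−2)/√(1−r_s²) = 0.83 · 7.071068 / 0.557763 = 10.522

10.522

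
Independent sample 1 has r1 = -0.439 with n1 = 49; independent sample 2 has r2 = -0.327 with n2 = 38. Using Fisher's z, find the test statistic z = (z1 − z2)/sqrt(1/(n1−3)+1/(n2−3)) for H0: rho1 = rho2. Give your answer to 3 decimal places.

-0.586

z1 = atanh(-0.439) = -0.470991,  z2 = atanh(-0.327) = -0.339465
SE = √(1/(n1−3) + 1/(n2−3)) = √(1/46 + 1/35) = √(0.0217391 + 0.0285714) = √0.0503105 = 0.224300
z = (z1 − z2)/SE = (-0.470991 − (-0.339465)) / 0.224300 = -0.131526 / 0.224300 = -0.586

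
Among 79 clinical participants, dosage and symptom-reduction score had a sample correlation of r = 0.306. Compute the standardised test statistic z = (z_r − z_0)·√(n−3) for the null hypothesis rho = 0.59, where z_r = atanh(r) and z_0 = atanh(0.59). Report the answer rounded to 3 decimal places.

z_r = atanh(0.306) = 0.316126,  z_0 = atanh(0.59) = 0.677666
SE = 1/√(n−3) = 1/√76 = 0.114708
z = (z_r − z_0)/SE = (0.316126 − 0.677666) / 0.114708 = -0.361540 / 0.114708 = -3.152

-3.152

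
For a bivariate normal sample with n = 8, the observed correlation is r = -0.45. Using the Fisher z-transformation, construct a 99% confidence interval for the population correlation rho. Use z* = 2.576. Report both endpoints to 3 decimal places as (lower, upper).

z_r = atanh(-0.45) = -0.484700;  SE = 1/√(n−3) = 1/√5 = 0.447214
z-limits: -0.484700 ± 2.576·0.447214 = -0.484700 ± 1.152023 = [-1.636723, 0.667323]
ρ-limits: (tanh -1.636723, tanh 0.667323) = (-0.927, 0.583)

(-0.927, 0.583)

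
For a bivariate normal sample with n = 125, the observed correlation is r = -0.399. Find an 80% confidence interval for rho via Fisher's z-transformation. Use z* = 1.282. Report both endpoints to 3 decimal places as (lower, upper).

Fisher z: z_r = atanh(r) = ½·ln((1+(-0.399))/(1−(-0.399))) = -0.422459
SE(z) = 1/√(n−3) = 1/√122 = 0.090536
80% ⇒ z* = 1.282; margin = 1.282·0.090536 = 0.116067
CI on z-scale: (-0.538526, -0.306392)
Back-transform: tanh(-0.538526) = -0.491871, tanh(-0.306392) = -0.297151

(-0.492, -0.297)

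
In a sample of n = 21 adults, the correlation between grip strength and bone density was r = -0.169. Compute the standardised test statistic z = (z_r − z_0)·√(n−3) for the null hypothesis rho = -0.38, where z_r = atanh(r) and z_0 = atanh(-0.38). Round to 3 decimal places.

Fisher z: atanh(-0.169) = -0.170637, atanh(-0.38) = -0.400060
z = (z_r − z_0)·√(n−3) = (-0.170637 − (-0.400060))·√18 = 0.229423 · 4.242641 = 0.973

0.973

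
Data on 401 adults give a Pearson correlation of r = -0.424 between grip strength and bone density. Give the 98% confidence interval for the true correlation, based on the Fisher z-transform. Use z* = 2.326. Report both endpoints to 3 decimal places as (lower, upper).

(-0.515, -0.324)

z_r = atanh(-0.424) = -0.452559;  SE = 1/√(n−3) = 1/√398 = 0.050125
z-limits: -0.452559 ± 2.326·0.050125 = -0.452559 ± 0.116591 = [-0.569150, -0.335968]
ρ-limits: (tanh -0.569150, tanh -0.335968) = (-0.515, -0.324)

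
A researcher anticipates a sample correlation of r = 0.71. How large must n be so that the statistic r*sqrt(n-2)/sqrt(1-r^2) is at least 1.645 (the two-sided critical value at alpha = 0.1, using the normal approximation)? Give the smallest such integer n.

5

Need r·√(n−2)/√(1−r²) ≥ 1.645
√(n−2) ≥ 1.645·√(1−0.5041) / 0.71 = 1.645·0.704202 / 0.71 = 1.6316
n−2 ≥ 2.6621  ⇒  n ≥ 4.6621
Smallest integer n = 5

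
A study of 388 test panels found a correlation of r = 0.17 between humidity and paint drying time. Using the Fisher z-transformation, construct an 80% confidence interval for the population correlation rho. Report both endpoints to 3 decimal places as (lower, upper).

(0.106, 0.233)

z_r = atanh(0.17) = 0.171667;  SE = 1/√(n−3) = 1/√385 = 0.050965
z-limits: 0.171667 ± 1.282·0.050965 = 0.171667 ± 0.065337 = [0.106330, 0.237004]
ρ-limits: (tanh 0.106330, tanh 0.237004) = (0.106, 0.233)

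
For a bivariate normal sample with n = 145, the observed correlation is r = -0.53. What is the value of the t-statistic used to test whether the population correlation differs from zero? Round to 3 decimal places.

-7.474

1 − r² = 1 − 0.2809 = 0.7191;  √(1−r²) = 0.847998
√(n−2) = √143 = 11.958261
t = r·√(n−2)/√(1−r²) = -0.53 · 11.958261 / 0.847998 = -7.474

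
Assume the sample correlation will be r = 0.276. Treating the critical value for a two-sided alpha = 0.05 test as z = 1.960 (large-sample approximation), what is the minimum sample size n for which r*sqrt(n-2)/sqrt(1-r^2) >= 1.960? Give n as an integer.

Need r·√(n−2)/√(1−r²) ≥ 1.960
√(n−2) ≥ 1.960·√(1−0.076176) / 0.276 = 1.960·0.961158 / 0.276 = 6.8256
n−2 ≥ 46.5888  ⇒  n ≥ 48.5888
Smallest integer n = 49

49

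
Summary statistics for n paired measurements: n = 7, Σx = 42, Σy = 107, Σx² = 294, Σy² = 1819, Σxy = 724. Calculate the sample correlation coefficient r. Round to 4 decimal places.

S_xy = nΣxy − ΣxΣy = 7·724 − 42·107 = 5068 − 4494 = 574
S_xx = nΣx² − (Σx)² = 7·294 − 42² = 2058 − 1764 = 294
S_yy = nΣy² − (Σy)² = 7·1819 − 107² = 12733 − 11449 = 1284
r = S_xy / √(S_xx·S_yy) = 574 / √(294·1284) = 574 / √377496 = 574 / 614.4070 = 0.9342

0.9342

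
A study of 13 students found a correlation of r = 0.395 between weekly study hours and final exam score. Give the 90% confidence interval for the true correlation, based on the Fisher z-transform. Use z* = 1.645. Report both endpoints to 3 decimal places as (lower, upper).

z_r = atanh(0.395) = 0.417711;  SE = 1/√(n−3) = 1/√10 = 0.316228
z-limits: 0.417711 ± 1.645·0.316228 = 0.417711 ± 0.520195 = [-0.102484, 0.937906]
ρ-limits: (tanh -0.102484, tanh 0.937906) = (-0.102, 0.734)

(-0.102, 0.734)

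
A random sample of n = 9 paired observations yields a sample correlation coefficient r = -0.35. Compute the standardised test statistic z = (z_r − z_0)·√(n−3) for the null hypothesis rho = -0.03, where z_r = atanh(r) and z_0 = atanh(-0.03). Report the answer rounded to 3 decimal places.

-0.822

z_r = atanh(-0.35) = -0.365444,  z_0 = atanh(-0.03) = -0.030009
SE = 1/√(n−3) = 1/√6 = 0.408248
z = (z_r − z_0)/SE = (-0.365444 − (-0.030009)) / 0.408248 = -0.335435 / 0.408248 = -0.822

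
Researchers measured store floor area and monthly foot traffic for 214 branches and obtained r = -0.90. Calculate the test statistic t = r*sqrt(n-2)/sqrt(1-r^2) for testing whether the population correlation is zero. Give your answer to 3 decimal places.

1 − r² = 1 − 0.8100 = 0.1900;  √(1−r²) = 0.435890
√(n−2) = √212 = 14.560220
t = r·√(n−2)/√(1−r²) = -0.90 · 14.560220 / 0.435890 = -30.063

-30.063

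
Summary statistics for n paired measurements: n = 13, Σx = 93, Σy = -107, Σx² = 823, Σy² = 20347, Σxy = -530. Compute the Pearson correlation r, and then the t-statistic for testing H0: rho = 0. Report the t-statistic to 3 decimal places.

Numerator: nΣxy − (Σx)(Σy) = 13·(-530) − (93)(-107) = 3061
Denominator: √[(nΣx²−(Σx)²)(nΣy²−(Σy)²)]
  nΣx²−(Σx)² = 13·823 − 8649 = 2050;  nΣy²−(Σy)² = 13·20347 − 11449 = 253062
  √(2050·253062) = √518777100 = 22776.6789
r = 3061 / 22776.6789 = 0.1344
t = r·√(n−2)/√(1−r²) = 0.1344·√11 / √(1−0.018063) = 0.445754 / 0.990927 = 0.450

0.450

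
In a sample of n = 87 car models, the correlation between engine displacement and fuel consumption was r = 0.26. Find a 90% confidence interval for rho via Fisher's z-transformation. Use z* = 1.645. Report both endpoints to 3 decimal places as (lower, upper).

Fisher z: z_r = atanh(r) = ½·ln((1+0.26)/(1−0.26)) = 0.266108
SE(z) = 1/√(n−3) = 1/√84 = 0.109109
90% ⇒ z* = 1.645; margin = 1.645·0.109109 = 0.179484
CI on z-scale: (0.086624, 0.445592)
Back-transform: tanh(0.086624) = 0.086408, tanh(0.445592) = 0.418269

(0.086, 0.418)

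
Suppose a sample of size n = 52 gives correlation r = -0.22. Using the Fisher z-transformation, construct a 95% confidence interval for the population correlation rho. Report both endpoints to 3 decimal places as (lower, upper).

(-0.465, 0.056)

z_r = atanh(-0.22) = -0.223656;  SE = 1/√(n−3) = 1/√49 = 0.142857
z-limits: -0.223656 ± 1.960·0.142857 = -0.223656 ± 0.280000 = [-0.503656, 0.056344]
ρ-limits: (tanh -0.503656, tanh 0.056344) = (-0.465, 0.056)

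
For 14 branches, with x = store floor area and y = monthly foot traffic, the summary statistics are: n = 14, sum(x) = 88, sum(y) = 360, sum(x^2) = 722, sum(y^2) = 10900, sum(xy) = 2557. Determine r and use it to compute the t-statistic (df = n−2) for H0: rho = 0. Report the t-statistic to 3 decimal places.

S_xy = nΣxy − ΣxΣy = 14·2557 − 88·360 = 35798 − 31680 = 4118
S_xx = nΣx² − (Σx)² = 14·722 − 88² = 10108 − 7744 = 2364
S_yy = nΣy² − (Σy)² = 14·10900 − 360² = 152600 − 129600 = 23000
r = S_xy / √(S_xx·S_yy) = 4118 / √(2364·23000) = 4118 / √54372000 = 4118 / 7373.7372 = 0.5585
t = r·√(n−2)/√(1−r²) = 0.5585·√12 / √(1−0.311922) = 1.934701 / 0.829505 = 2.332

2.332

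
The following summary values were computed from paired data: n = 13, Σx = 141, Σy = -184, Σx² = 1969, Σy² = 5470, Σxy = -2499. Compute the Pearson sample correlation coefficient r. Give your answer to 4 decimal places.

S_xy = nΣxy − ΣxΣy = 13·(-2499) − 141·(-184) = -32487 − (-25944) = -6543
S_xx = nΣx² − (Σx)² = 13·1969 − 141² = 25597 − 19881 = 5716
S_yy = nΣy² − (Σy)² = 13·5470 − (-184)² = 71110 − 33856 = 37254
r = S_xy / √(S_xx·S_yy) = -6543 / √(5716·37254) = -6543 / √212943864 = -6543 / 14592.5962 = -0.4484

-0.4484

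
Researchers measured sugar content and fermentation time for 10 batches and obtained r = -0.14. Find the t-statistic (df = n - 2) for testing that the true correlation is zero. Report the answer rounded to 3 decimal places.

t = r·√(n−2) / √(1−r²) with r = -0.14, n = 10
  = -0.14·√8 / √(1 − 0.0196)
  = -0.14·2.828427 / 0.990152
  = -0.395980 / 0.990152 = -0.400

-0.400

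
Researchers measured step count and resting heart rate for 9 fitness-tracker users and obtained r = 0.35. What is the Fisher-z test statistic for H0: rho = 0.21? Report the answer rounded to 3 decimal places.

0.373

z_r = atanh(0.35) = 0.365444,  z_0 = atanh(0.21) = 0.213171
SE = 1/√(n−3) = 1/√6 = 0.408248
z = (z_r − z_0)/SE = (0.365444 − 0.213171) / 0.408248 = 0.152273 / 0.408248 = 0.373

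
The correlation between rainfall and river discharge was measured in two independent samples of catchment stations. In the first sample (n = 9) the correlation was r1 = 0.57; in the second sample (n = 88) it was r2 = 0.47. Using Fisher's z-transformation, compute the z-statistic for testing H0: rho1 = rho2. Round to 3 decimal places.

z1 = atanh(0.57) = 0.647523,  z2 = atanh(0.47) = 0.510070
SE = √(1/(n1−3) + 1/(n2−3)) = √(1/6 + 1/85) = √(0.1666667 + 0.0117647) = √0.1784314 = 0.422411
z = (z1 − z2)/SE = (0.647523 − 0.510070) / 0.422411 = 0.137453 / 0.422411 = 0.325

0.325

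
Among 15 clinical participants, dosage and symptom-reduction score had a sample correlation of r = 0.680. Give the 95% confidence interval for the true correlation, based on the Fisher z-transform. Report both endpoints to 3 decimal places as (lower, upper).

(0.257, 0.884)

Fisher z: z_r = atanh(r) = ½·ln((1+0.680)/(1−0.680)) = 0.829114
SE(z) = 1/√(n−3) = 1/√12 = 0.288675
95% ⇒ z* = 1.960; margin = 1.960·0.288675 = 0.565803
CI on z-scale: (0.263311, 1.394917)
Back-transform: tanh(0.263311) = 0.257390, tanh(1.394917) = 0.884248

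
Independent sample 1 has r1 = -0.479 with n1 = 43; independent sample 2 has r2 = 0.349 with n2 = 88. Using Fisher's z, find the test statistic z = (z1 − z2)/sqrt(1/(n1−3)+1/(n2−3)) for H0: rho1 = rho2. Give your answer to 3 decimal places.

Fisher z-transforms: z1 = atanh(-0.479) = -0.521686, z2 = atanh(0.349) = 0.364305; difference d = -0.885991
Var(d) = 1/40 + 1/85 = 0.0250000 + 0.0117647 = 0.0367647
z = d/√Var(d) = -0.885991 / √0.0367647 = -0.885991 / 0.191741 = -4.621

-4.621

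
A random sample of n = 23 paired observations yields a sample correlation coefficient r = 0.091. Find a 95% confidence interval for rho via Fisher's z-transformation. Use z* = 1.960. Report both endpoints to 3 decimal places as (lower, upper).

(-0.334, 0.485)

z_r = atanh(0.091) = 0.091252;  SE = 1/√(n−3) = 1/√20 = 0.223607
z-limits: 0.091252 ± 1.960·0.223607 = 0.091252 ± 0.438270 = [-0.347018, 0.529522]
ρ-limits: (tanh -0.347018, tanh 0.529522) = (-0.334, 0.485)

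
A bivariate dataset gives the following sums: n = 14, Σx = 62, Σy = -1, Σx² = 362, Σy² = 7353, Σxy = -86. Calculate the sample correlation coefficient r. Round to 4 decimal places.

-0.1017

Numerator: nΣxy − (Σx)(Σy) = 14·(-86) − (62)(-1) = -1142
Denominator: √[(nΣx²−(Σx)²)(nΣy²−(Σy)²)]
  nΣx²−(Σx)² = 14·362 − 3844 = 1224;  nΣy²−(Σy)² = 14·7353 − 1 = 102941
  √(1224·102941) = √125999784 = 11224.9625
r = -1142 / 11224.9625 = -0.1017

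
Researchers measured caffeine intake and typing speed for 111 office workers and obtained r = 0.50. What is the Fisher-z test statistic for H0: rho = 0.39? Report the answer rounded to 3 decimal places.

1.429

Fisher z: atanh(0.50) = 0.549306, atanh(0.39) = 0.411800
z = (z_r − z_0)·√(n−3) = (0.549306 − 0.411800)·√108 = 0.137506 · 10.392305 = 1.429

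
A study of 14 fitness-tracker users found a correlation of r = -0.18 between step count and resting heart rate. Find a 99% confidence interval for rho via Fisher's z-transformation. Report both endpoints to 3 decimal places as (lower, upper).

z_r = atanh(-0.18) = -0.181983;  SE = 1/√(n−3) = 1/√11 = 0.301511
z-limits: -0.181983 ± 2.576·0.301511 = -0.181983 ± 0.776692 = [-0.958675, 0.594709]
ρ-limits: (tanh -0.958675, tanh 0.594709) = (-0.744, 0.533)

(-0.744, 0.533)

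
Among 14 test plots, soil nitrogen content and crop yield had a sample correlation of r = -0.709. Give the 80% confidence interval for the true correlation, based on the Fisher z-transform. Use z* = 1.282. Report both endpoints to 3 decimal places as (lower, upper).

(-0.854, -0.461)

z_r = atanh(-0.709) = -0.885170;  SE = 1/√(n−3) = 1/√11 = 0.301511
z-limits: -0.885170 ± 1.282·0.301511 = -0.885170 ± 0.386537 = [-1.271707, -0.498633]
ρ-limits: (tanh -1.271707, tanh -0.498633) = (-0.854, -0.461)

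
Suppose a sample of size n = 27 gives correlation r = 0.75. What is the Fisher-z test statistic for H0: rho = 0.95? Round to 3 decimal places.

-4.207

Fisher z: atanh(0.75) = 0.972955, atanh(0.95) = 1.831781
z = (z_r − z_0)·√(n−3) = (0.972955 − 1.831781)·√24 = -0.858826 · 4.898979 = -4.207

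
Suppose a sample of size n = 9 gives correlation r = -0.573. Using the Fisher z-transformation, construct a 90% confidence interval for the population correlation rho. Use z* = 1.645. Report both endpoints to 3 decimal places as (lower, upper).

(-0.868, 0.020)

Fisher z: z_r = atanh(r) = ½·ln((1+(-0.573))/(1−(-0.573))) = -0.651978
SE(z) = 1/√(n−3) = 1/√6 = 0.408248
90% ⇒ z* = 1.645; margin = 1.645·0.408248 = 0.671568
CI on z-scale: (-1.323546, 0.019590)
Back-transform: tanh(-1.323546) = -0.867663, tanh(0.019590) = 0.019587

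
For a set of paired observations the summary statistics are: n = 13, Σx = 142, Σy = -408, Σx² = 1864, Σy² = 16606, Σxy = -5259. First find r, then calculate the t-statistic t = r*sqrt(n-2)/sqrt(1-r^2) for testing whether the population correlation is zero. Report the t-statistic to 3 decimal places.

-3.603

Numerator: nΣxy − (Σx)(Σy) = 13·(-5259) − (142)(-408) = -10431
Denominator: √[(nΣx²−(Σx)²)(nΣy²−(Σy)²)]
  nΣx²−(Σx)² = 13·1864 − 20164 = 4068;  nΣy²−(Σy)² = 13·16606 − 166464 = 49414
  √(4068·49414) = √201016152 = 14178.0165
r = -10431 / 14178.0165 = -0.7357
t = r·√(n−2)/√(1−r²) = -0.7357·√11 / √(1−0.541254) = -2.440041 / 0.677308 = -3.603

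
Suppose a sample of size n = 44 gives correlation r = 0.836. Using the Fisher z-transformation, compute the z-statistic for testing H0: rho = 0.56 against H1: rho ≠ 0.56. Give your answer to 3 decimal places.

Fisher z: atanh(0.836) = 1.207739, atanh(0.56) = 0.632833
z = (z_r − z_0)·√(n−3) = (1.207739 − 0.632833)·√41 = 0.574906 · 6.403124 = 3.681

3.681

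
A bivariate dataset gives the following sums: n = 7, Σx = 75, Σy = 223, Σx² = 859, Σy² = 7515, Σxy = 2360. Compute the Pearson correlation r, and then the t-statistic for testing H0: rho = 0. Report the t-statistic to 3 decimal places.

Numerator: nΣxy − (Σx)(Σy) = 7·2360 − (75)(223) = -205
Denominator: √[(nΣx²−(Σx)²)(nΣy²−(Σy)²)]
  nΣx²−(Σx)² = 7·859 − 5625 = 388;  nΣy²−(Σy)² = 7·7515 − 49729 = 2876
  √(388·2876) = √1115888 = 1056.3560
r = -205 / 1056.3560 = -0.1941
t = r·√(n−2)/√(1−r²) = -0.1941·√5 / √(1−0.037675) = -0.434021 / 0.980982 = -0.442

-0.442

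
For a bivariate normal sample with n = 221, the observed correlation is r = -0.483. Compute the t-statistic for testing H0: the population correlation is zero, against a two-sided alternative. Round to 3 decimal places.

-8.163

t = r·√(n−2) / √(1−r²) with r = -0.483, n = 221
  = -0.483·√219 / √(1 − 0.233289)
  = -0.483·14.798649 / 0.875620
  = -7.147747 / 0.875620 = -8.163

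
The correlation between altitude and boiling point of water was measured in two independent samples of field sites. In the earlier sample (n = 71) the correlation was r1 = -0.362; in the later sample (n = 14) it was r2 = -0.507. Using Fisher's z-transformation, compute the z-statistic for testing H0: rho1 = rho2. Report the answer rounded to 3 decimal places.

0.552

z1 = atanh(-0.362) = -0.379186,  z2 = atanh(-0.507) = -0.558684
SE = √(1/(n1−3) + 1/(n2−3)) = √(1/68 + 1/11) = √(0.0147059 + 0.0909091) = √0.1056150 = 0.324985
z = (z1 − z2)/SE = (-0.379186 − (-0.558684)) / 0.324985 = 0.179498 / 0.324985 = 0.552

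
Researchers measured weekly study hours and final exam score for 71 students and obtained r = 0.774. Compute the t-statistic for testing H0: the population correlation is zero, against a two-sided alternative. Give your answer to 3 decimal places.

t = r·√(n−2) / √(1−r²) with r = 0.774, n = 71
  = 0.774·√69 / √(1 − 0.599076)
  = 0.774·8.306624 / 0.633186
  = 6.429327 / 0.633186 = 10.154

10.154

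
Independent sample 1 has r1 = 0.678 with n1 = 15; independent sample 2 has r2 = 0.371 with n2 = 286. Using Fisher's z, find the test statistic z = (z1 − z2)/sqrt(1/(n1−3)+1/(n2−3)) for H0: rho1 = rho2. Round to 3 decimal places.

z1 = atanh(0.678) = 0.825403,  z2 = atanh(0.371) = 0.389582
SE = √(1/(n1−3) + 1/(n2−3)) = √(1/12 + 1/283) = √(0.0833333 + 0.0035336) = √0.0868669 = 0.294732
z = (z1 − z2)/SE = (0.825403 − 0.389582) / 0.294732 = 0.435821 / 0.294732 = 1.479

1.479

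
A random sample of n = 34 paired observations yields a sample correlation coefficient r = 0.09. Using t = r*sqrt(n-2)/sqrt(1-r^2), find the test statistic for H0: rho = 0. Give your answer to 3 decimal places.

0.511

1 − r² = 1 − 0.0081 = 0.9919;  √(1−r²) = 0.995942
√(n−2) = √32 = 5.656854
t = r·√(n−2)/√(1−r²) = 0.09 · 5.656854 / 0.995942 = 0.511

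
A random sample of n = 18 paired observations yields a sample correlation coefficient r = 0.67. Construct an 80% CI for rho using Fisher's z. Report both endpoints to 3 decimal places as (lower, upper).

(0.446, 0.815)

Fisher z: z_r = atanh(r) = ½·ln((1+0.67)/(1−0.67)) = 0.810743
SE(z) = 1/√(n−3) = 1/√15 = 0.258199
80% ⇒ z* = 1.282; margin = 1.282·0.258199 = 0.331011
CI on z-scale: (0.479732, 1.141754)
Back-transform: tanh(0.479732) = 0.446029, tanh(1.141754) = 0.815004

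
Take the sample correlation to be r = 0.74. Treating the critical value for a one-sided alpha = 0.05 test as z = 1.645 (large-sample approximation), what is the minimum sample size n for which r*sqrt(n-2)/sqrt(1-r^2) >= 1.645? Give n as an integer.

Need r·√(n−2)/√(1−r²) ≥ 1.645
√(n−2) ≥ 1.645·√(1−0.5476) / 0.74 = 1.645·0.672607 / 0.74 = 1.4952
n−2 ≥ 2.2356  ⇒  n ≥ 4.2356
Smallest integer n = 5

5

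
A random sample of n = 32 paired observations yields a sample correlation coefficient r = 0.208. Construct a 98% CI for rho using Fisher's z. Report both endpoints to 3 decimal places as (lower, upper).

z_r = atanh(0.208) = 0.211080;  SE = 1/√(n−3) = 1/√29 = 0.185695
z-limits: 0.211080 ± 2.326·0.185695 = 0.211080 ± 0.431927 = [-0.220847, 0.643007]
ρ-limits: (tanh -0.220847, tanh 0.643007) = (-0.217, 0.567)

(-0.217, 0.567)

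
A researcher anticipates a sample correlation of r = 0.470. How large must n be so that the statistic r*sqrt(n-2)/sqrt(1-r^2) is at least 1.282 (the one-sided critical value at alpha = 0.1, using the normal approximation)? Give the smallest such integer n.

8

r√(n−2)/√(1−r²) ≥ 1.282  ⇔  n−2 ≥ (1.282)²·(1−r²)/r²
(1−r²)/r² = (1−0.220900)/0.220900 = 3.5269
n ≥ 2 + 1.643524·3.5269 = 2 + 5.7965 = 7.7965
⌈7.7965⌉ = 8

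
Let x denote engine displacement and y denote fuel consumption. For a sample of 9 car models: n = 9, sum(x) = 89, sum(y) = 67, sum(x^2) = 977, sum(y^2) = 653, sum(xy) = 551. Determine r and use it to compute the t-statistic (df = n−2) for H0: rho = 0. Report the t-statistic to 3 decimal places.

-5.906

Numerator: nΣxy − (Σx)(Σy) = 9·551 − (89)(67) = -1004
Denominator: √[(nΣx²−(Σx)²)(nΣy²−(Σy)²)]
  nΣx²−(Σx)² = 9·977 − 7921 = 872;  nΣy²−(Σy)² = 9·653 − 4489 = 1388
  √(872·1388) = √1210336 = 1100.1527
r = -1004 / 1100.1527 = -0.9126
t = r·√(n−2)/√(1−r²) = -0.9126·√7 / √(1−0.832839) = -2.414513 / 0.408853 = -5.906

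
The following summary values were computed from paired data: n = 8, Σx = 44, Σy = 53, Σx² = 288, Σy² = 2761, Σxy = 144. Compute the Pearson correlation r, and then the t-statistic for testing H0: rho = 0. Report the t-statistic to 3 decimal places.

-1.210

S_xy = nΣxy − ΣxΣy = 8·144 − 44·53 = 1152 − 2332 = -1180
S_xx = nΣx² − (Σx)² = 8·288 − 44² = 2304 − 1936 = 368
S_yy = nΣy² − (Σy)² = 8·2761 − 53² = 22088 − 2809 = 19279
r = S_xy / √(S_xx·S_yy) = -1180 / √(368·19279) = -1180 / √7094672 = -1180 / 2663.5825 = -0.4430
t = r·√(n−2)/√(1−r²) = -0.4430·√6 / √(1−0.196249) = -1.085124 / 0.896522 = -1.210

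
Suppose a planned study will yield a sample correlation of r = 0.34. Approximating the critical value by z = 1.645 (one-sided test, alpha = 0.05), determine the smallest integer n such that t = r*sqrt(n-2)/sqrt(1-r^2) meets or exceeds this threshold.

23

r√(n−2)/√(1−r²) ≥ 1.645  ⇔  n−2 ≥ (1.645)²·(1−r²)/r²
(1−r²)/r² = (1−0.1156)/0.1156 = 7.6505
n ≥ 2 + 2.706025·7.6505 = 2 + 20.7024 = 22.7024
⌈22.7024⌉ = 23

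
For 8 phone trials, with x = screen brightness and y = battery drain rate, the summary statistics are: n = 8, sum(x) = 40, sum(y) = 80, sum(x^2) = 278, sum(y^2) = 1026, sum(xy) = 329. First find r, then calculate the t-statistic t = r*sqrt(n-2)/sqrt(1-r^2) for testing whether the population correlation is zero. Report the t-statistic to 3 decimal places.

S_xy = nΣxy − ΣxΣy = 8·329 − 40·80 = 2632 − 3200 = -568
S_xx = nΣx² − (Σx)² = 8·278 − 40² = 2224 − 1600 = 624
S_yy = nΣy² − (Σy)² = 8·1026 − 80² = 8208 − 6400 = 1808
r = S_xy / √(S_xx·S_yy) = -568 / √(624·1808) = -568 / √1128192 = -568 / 1062.1638 = -0.5348
t = r·√(n−2)/√(1−r²) = -0.5348·√6 / √(1−0.286011) = -1.309987 / 0.844979 = -1.550

-1.550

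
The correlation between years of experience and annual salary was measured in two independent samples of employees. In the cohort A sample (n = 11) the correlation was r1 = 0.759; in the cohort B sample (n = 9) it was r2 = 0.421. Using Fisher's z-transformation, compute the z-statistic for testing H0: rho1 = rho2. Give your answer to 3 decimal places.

Fisher z-transforms: z1 = atanh(0.759) = 0.993852, z2 = atanh(0.421) = 0.448907; difference d = 0.544945
Var(d) = 1/8 + 1/6 = 0.1250000 + 0.1666667 = 0.2916667
z = d/√Var(d) = 0.544945 / √0.2916667 = 0.544945 / 0.540062 = 1.009

1.009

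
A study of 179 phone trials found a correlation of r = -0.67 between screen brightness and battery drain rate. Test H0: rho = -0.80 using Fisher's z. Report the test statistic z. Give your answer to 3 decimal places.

Fisher z: atanh(-0.67) = -0.810743, atanh(-0.80) = -1.098612
z = (z_r − z_0)·√(n−3) = (-0.810743 − (-1.098612))·√176 = 0.287869 · 13.266499 = 3.819

3.819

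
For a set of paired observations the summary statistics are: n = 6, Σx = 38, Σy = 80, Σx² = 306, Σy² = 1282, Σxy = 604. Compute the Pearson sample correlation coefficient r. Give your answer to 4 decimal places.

0.8206

Numerator: nΣxy − (Σx)(Σy) = 6·604 − (38)(80) = 584
Denominator: √[(nΣx²−(Σx)²)(nΣy²−(Σy)²)]
  nΣx²−(Σx)² = 6·306 − 1444 = 392;  nΣy²−(Σy)² = 6·1282 − 6400 = 1292
  √(392·1292) = √506464 = 711.6628
r = 584 / 711.6628 = 0.8206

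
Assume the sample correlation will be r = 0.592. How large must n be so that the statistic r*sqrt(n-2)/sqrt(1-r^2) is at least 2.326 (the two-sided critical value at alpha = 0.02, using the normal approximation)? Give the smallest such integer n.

Need r·√(n−2)/√(1−r²) ≥ 2.326
√(n−2) ≥ 2.326·√(1−0.350464) / 0.592 = 2.326·0.805938 / 0.592 = 3.1666
n−2 ≥ 10.0274  ⇒  n ≥ 12.0274
Smallest integer n = 13

13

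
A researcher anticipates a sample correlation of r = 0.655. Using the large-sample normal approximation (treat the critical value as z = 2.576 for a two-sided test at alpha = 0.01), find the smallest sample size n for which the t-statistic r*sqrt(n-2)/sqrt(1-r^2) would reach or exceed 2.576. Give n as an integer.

11

Need r·√(n−2)/√(1−r²) ≥ 2.576
√(n−2) ≥ 2.576·√(1−0.429025) / 0.655 = 2.576·0.755629 / 0.655 = 2.9718
n−2 ≥ 8.8316  ⇒  n ≥ 10.8316
Smallest integer n = 11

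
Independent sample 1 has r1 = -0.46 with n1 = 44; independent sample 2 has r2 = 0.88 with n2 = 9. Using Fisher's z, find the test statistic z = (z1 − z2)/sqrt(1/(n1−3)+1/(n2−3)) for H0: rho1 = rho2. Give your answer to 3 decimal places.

Fisher z-transforms: z1 = atanh(-0.46) = -0.497311, z2 = atanh(0.88) = 1.375768; difference d = -1.873079
Var(d) = 1/41 + 1/6 = 0.0243902 + 0.1666667 = 0.1910569
z = d/√Var(d) = -1.873079 / √0.1910569 = -1.873079 / 0.437101 = -4.285

-4.285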